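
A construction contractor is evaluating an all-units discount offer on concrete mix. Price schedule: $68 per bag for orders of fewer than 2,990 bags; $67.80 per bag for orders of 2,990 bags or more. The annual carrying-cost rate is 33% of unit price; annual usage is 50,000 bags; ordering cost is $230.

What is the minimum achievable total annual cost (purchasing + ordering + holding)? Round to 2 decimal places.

$3,422,718.27

H₁ = 33%×$68 = $22.4400;  H₂ = 33%×$67.80 = $22.3740
EOQ₁ = √(2×50,000×230/22.4400) = 1,012.40  (< 2,990, feasible at tier 1)
EOQ₂ = √(2×50,000×230/22.3740) = 1,013.89  (< 2,990 → use Q = 2,990 at tier-2 price)
TC(tier 1 (EOQ₁), Q≈1,012.4) = $3,422,718.27
TC(tier 2, Q≈2,990.0) = $3,427,295.28
Minimum at tier 1 (EOQ₁): $3,422,718.27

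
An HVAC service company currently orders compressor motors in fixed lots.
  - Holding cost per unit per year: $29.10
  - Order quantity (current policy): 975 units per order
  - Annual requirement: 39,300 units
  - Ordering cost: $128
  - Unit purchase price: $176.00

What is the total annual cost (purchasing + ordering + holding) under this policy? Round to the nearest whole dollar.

Annual ordering cost = (D/Q)·S = (39,300/975) × 128 = $5,159.38
Annual holding cost  = (Q/2)·H = (975/2) × 29.1 = $14,186.25
Purchase cost = D·C = 39,300 × 176 = $6,916,800.00
Total = $5,159.38 + $14,186.25 + $6,916,800.00 = $6,936,145.63

$6,936,146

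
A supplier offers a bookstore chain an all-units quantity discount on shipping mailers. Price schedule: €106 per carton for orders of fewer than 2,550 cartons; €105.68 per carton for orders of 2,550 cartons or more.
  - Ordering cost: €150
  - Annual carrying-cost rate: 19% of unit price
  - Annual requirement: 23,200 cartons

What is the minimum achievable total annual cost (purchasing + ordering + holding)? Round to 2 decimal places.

€2,471,039.53

H₁ = 19%×€106 = €20.1400;  H₂ = 19%×€105.68 = €20.0792
EOQ₁ = √(2×23,200×150/20.1400) = 587.86  (< 2,550, feasible at tier 1)
EOQ₂ = √(2×23,200×150/20.0792) = 588.75  (< 2,550 → use Q = 2,550 at tier-2 price)
TC(tier 1 (EOQ₁), Q≈587.9) = €2,471,039.53
TC(tier 2, Q≈2,550.0) = €2,478,741.69
Minimum at tier 1 (EOQ₁): €2,471,039.53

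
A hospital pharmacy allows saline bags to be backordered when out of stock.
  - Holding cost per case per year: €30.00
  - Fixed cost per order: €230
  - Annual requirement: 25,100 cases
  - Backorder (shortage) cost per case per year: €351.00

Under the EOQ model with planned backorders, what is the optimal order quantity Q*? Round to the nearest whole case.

646 cases

Q* = √(2DS/H) · √((H + b)/b)
   = √(2 × 25,100 × 230 / 30) · √((30 + 351) / 351)
   = 620.376 × 1.0419 ≈ 646.34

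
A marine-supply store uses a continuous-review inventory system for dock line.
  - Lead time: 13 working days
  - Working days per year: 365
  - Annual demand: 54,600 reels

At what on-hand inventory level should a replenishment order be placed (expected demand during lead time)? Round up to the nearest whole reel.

Daily demand d = 54,600 / 365 = 149.589 reels/day
Demand during lead time = 149.589 × 13 = 1,944.66
Reorder point = 1,944.66 → round up

1,945 reels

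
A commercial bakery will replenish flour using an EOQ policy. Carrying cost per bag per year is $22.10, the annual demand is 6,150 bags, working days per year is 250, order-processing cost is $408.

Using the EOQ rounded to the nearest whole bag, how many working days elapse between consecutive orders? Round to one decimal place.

Q* = √(2·D·S / H) = √(2·6,150·408 / 22.1) = √227,076.9 ≈ 476.53 → Q = 477 bags
T = Q/D × 250 days = 477/6,150 × 250 = 19.390 days

19.4 days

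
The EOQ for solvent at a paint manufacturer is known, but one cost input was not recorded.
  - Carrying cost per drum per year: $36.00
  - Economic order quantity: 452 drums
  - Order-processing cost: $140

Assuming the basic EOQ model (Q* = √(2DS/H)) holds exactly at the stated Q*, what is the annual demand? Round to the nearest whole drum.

From Q* = √(2DS/H) ⇒ Q*² = 2DS/H.
D = Q²H / (2S) = 452² × 36 / (2 × 140) = 26,267.66

26,268 drums per year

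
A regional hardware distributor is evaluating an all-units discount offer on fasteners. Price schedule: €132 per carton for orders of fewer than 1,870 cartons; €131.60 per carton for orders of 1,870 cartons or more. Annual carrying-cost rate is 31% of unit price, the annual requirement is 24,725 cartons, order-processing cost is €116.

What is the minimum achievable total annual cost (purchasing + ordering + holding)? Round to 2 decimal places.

€3,279,020.75

H₁ = 31%×€132 = €40.9200;  H₂ = 31%×€131.60 = €40.7960
EOQ₁ = √(2×24,725×116/40.9200) = 374.41  (< 1,870, feasible at tier 1)
EOQ₂ = √(2×24,725×116/40.7960) = 374.98  (< 1,870 → use Q = 1,870 at tier-2 price)
TC(tier 1 (EOQ₁), Q≈374.4) = €3,279,020.75
TC(tier 2, Q≈1,870.0) = €3,293,488.00
Minimum at tier 1 (EOQ₁): €3,279,020.75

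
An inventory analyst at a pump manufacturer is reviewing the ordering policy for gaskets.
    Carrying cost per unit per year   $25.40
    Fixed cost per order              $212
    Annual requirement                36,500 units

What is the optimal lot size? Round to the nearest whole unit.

Optimal lot size Q* = (2 × 36,500 × $212 / $25.4)^½ ≈ 780.57

781 units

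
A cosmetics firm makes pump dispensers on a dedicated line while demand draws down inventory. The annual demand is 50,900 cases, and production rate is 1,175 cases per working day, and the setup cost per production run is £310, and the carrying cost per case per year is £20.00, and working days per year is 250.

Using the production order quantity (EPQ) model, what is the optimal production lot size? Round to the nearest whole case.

1,382 cases

d = 50,900/250 = 203.6000 cases/day;  effective holding cost H(1 − d/p) = 20·(1 − 203.6000/1175) = 16.53447
Q* = √(2DS / H_eff) = √(2·50,900·310 / 16.53447) ≈ 1,381.53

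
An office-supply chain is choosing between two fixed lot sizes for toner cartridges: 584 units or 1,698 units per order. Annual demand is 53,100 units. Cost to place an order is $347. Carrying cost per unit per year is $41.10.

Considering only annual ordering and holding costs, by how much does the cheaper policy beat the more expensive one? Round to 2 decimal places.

TC(Q) = (D/Q)S + (Q/2)H
TC(584) = (53,100/584)×347 + (584/2)×41.1 = $43,552.06
TC(1,698) = (53,100/1,698)×347 + (1,698/2)×41.1 = $45,745.31
Cheaper: Q = 584.  Difference = $2,193.26

$2,193.26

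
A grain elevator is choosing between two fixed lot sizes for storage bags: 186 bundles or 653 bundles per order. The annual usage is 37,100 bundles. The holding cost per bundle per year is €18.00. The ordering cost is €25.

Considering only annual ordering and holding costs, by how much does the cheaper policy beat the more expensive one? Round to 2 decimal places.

€636.81

For each Q, cost = (D/Q)·S + (Q/2)·H.
TC(186) = (37,100/186)×25 + (186/2)×18 = €6,660.56
TC(653) = (37,100/653)×25 + (653/2)×18 = €7,297.37
Lots of 186 are cheaper by €636.81.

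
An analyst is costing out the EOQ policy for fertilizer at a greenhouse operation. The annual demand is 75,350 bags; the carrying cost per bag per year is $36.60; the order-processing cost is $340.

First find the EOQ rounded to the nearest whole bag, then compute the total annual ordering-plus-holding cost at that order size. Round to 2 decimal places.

2DS/H = 2·75,350·340/36.6 = 1,399,945.36
EOQ = √1,399,945.36 ≈ 1,183.19 → Q = 1,183 bags
Orders/yr = 75,350/1,183 = 63.694; ordering cost = 63.694 × $340 = $21,655.96
Average inventory = 1,183/2 = 591.5; holding cost = 591.5 × $36.6 = $21,648.90
Total = $21,655.96 + $21,648.90 = $43,304.86

$43,304.86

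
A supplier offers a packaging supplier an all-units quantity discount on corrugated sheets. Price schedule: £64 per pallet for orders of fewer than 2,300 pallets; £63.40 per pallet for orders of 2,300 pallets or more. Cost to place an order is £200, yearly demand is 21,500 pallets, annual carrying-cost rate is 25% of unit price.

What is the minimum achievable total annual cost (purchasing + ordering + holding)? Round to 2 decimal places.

H₁ = 25%×£64 = £16.0000;  H₂ = 25%×£63.40 = £15.8500
EOQ₁ = √(2×21,500×200/16.0000) = 733.14  (< 2,300, feasible at tier 1)
EOQ₂ = √(2×21,500×200/15.8500) = 736.60  (< 2,300 → use Q = 2,300 at tier-2 price)
TC(tier 1 (EOQ₁), Q≈733.1) = £1,387,730.30
TC(tier 2, Q≈2,300.0) = £1,383,197.07
Minimum at tier 2: £1,383,197.07

£1,383,197.07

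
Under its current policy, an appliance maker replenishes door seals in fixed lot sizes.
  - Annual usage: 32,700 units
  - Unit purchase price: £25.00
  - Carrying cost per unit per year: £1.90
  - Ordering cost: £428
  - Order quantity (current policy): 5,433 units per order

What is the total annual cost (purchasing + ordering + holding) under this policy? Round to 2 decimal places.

£825,237.39

Annual ordering cost = (D/Q)·S = (32,700/5,433) × 428 = £2,576.04
Annual holding cost  = (Q/2)·H = (5,433/2) × 1.9 = £5,161.35
Purchase cost = D·C = 32,700 × 25 = £817,500.00
Total = £2,576.04 + £5,161.35 + £817,500.00 = £825,237.39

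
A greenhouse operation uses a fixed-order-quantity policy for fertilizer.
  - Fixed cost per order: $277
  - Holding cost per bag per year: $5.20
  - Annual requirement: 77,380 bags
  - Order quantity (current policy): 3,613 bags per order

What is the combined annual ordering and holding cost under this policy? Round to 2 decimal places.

Orders/yr = 77,380/3,613 = 21.417; ordering cost = 21.417 × $277 = $5,932.54
Average inventory = 3,613/2 = 1806.5; holding cost = 1806.5 × $5.2 = $9,393.80
Total = $5,932.54 + $9,393.80 = $15,326.34

$15,326.34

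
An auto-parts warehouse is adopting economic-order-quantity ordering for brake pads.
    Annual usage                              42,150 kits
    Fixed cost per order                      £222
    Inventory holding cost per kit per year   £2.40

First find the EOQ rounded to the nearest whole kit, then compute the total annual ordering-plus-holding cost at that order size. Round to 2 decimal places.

2DS/H = 2·42,150·222/2.4 = 7,797,750.00
EOQ = √7,797,750.00 ≈ 2,792.45 → Q = 2,792 kits
Ordering: D/Q × S = 42,150/2,792 × £222 = £3,351.47
Holding:  Q/2 × H = 2,792/2 × £2.4 = £3,350.40
Total = £3,351.47 + £3,350.40 = £6,701.87

£6,701.87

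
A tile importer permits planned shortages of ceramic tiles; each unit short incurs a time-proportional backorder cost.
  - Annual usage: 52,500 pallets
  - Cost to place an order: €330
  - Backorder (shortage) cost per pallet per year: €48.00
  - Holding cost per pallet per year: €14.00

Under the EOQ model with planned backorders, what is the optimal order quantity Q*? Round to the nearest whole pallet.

1,788 pallets

Q* = √(2DS/H) · √((H + b)/b)
   = √(2 × 52,500 × 330 / 14) · √((14 + 48) / 48)
   = 1,573.213 × 1.1365 ≈ 1,787.98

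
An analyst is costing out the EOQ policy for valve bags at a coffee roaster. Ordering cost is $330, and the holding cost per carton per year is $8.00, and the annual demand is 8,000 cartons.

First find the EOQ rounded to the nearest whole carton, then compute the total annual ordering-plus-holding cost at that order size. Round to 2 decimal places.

$6,499.23

Optimal lot size Q* = (2 × 8,000 × $330 / $8)^½ ≈ 812.40 → Q = 812 cartons
Orders/yr = 8,000/812 = 9.852; ordering cost = 9.852 × $330 = $3,251.23
Average inventory = 812/2 = 406; holding cost = 406 × $8 = $3,248.00
Total = $3,251.23 + $3,248.00 = $6,499.23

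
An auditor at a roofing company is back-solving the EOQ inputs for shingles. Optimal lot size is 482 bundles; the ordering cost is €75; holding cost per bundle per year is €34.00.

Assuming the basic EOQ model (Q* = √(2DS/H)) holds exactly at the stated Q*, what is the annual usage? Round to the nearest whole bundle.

Since Q* = (2DS/H)^½, squaring gives Q*²·H = 2DS.
D = Q²H / (2S) = 482² × 34 / (2 × 75) = 52,660.11

52,660 bundles per year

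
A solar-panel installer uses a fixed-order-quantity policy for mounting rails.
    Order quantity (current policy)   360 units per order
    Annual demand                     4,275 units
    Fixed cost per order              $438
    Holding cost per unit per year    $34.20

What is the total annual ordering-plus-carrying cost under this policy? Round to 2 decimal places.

Orders/yr = 4,275/360 = 11.875; ordering cost = 11.875 × $438 = $5,201.25
Average inventory = 360/2 = 180; holding cost = 180 × $34.2 = $6,156.00
Total = $5,201.25 + $6,156.00 = $11,357.25

$11,357.25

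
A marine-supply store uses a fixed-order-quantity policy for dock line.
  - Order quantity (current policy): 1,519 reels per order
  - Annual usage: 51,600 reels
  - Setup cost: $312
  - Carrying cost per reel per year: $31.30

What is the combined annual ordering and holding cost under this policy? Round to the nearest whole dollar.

$34,371

Ordering: D/Q × S = 51,600/1,519 × $312 = $10,598.55
Holding:  Q/2 × H = 1,519/2 × $31.3 = $23,772.35
Total = $10,598.55 + $23,772.35 = $34,370.90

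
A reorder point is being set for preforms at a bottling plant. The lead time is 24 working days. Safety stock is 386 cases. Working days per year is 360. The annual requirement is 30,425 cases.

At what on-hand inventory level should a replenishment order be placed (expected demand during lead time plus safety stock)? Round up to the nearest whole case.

2,415 cases

Daily demand d = 30,425 / 360 = 84.514 cases/day
Demand during lead time = 84.514 × 24 = 2,028.33
Reorder point = 2,028.33 + 386 = 2,414.33 → round up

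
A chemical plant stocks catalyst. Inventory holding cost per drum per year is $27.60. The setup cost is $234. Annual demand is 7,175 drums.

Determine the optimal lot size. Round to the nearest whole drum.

349 drums

2DS/H = 2·7,175·234/27.6 = 121,663.04
EOQ = √121,663.04 ≈ 348.80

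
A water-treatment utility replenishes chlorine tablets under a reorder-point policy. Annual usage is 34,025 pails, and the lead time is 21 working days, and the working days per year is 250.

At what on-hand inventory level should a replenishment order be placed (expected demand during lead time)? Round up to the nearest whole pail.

Daily demand d = 34,025 / 250 = 136.100 pails/day
Demand during lead time = 136.100 × 21 = 2,858.10
Reorder point = 2,858.10 → round up

2,859 pails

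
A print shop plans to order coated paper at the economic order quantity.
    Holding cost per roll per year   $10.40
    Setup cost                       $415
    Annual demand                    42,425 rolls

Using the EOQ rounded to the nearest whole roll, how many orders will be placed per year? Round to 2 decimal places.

23.06 orders per year

Q* = √(2·D·S / H) = √(2·42,425·415 / 10.4) = √3,385,841.3 ≈ 1,840.07 → Q = 1,840
Orders per year = D/Q = 42,425 / 1,840 = 23.057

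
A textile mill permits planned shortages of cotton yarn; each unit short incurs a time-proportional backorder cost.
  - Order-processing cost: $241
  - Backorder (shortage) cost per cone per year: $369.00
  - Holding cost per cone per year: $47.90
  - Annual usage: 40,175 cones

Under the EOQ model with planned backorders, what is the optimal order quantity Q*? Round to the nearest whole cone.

676 cones

Q* = √(2DS/H) · √((H + b)/b)
   = √(2 × 40,175 × 241 / 47.9) · √((47.9 + 369) / 369)
   = 635.819 × 1.0629 ≈ 675.83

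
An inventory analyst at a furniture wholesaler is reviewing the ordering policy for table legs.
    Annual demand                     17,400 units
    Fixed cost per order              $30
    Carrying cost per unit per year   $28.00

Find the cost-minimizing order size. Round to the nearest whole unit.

193 units

2DS/H = 2·17,400·30/28 = 37,285.71
EOQ = √37,285.71 ≈ 193.10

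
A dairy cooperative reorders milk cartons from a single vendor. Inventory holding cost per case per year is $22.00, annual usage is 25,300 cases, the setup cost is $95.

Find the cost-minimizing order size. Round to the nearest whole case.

EOQ = √(2DS/H) = √(2 × 25,300 × 95 / 22)
    = √(218,500.00) ≈ 467.44

467 cases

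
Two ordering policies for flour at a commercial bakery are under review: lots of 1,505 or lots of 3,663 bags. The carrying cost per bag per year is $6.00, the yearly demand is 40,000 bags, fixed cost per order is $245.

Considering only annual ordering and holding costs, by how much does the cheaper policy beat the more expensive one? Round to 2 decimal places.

TC(Q) = (D/Q)S + (Q/2)H
TC(1,505) = (40,000/1,505)×245 + (1,505/2)×6 = $11,026.63
TC(3,663) = (40,000/3,663)×245 + (3,663/2)×6 = $13,664.40
Lots of 1,505 are cheaper by $2,637.77.

$2,637.77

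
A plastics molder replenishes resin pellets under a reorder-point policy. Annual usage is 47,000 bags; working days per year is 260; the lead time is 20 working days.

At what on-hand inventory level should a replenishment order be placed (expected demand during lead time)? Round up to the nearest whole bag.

Daily demand d = 47,000 / 260 = 180.769 bags/day
Demand during lead time = 180.769 × 20 = 3,615.38
Reorder point = 3,615.38 → round up

3,616 bags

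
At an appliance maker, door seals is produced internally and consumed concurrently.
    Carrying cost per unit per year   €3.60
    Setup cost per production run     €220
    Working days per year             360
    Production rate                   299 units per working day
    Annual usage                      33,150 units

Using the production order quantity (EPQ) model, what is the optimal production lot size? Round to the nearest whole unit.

2,420 units

d = 33,150/360 = 92.0833 units/day;  effective holding cost H(1 − d/p) = 3.6·(1 − 92.0833/299) = 2.49130
Q* = √(2DS / H_eff) = √(2·33,150·220 / 2.49130) ≈ 2,419.66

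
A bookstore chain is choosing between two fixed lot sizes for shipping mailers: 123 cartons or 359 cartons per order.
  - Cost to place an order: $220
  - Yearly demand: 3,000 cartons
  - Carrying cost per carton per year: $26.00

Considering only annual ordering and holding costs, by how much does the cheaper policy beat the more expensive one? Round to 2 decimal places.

$459.41

TC(Q) = (D/Q)S + (Q/2)H
TC(123) = (3,000/123)×220 + (123/2)×26 = $6,964.85
TC(359) = (3,000/359)×220 + (359/2)×26 = $6,505.44
Cheaper: Q = 359.  Difference = $459.41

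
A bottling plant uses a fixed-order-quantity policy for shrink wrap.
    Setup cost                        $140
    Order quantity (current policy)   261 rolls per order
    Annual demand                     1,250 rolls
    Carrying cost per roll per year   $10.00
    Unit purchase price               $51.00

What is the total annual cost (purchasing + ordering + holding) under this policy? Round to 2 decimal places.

$65,725.50

Orders/yr = 1,250/261 = 4.789; ordering cost = 4.789 × $140 = $670.50
Average inventory = 261/2 = 130.5; holding cost = 130.5 × $10 = $1,305.00
Purchase cost = D·C = 1,250 × 51 = $63,750.00
Total = $670.50 + $1,305.00 + $63,750.00 = $65,725.50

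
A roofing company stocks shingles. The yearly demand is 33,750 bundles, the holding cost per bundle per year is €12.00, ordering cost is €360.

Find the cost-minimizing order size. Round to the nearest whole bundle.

1,423 bundles

2DS/H = 2·33,750·360/12 = 2,025,000.00
EOQ = √2,025,000.00 ≈ 1,423.02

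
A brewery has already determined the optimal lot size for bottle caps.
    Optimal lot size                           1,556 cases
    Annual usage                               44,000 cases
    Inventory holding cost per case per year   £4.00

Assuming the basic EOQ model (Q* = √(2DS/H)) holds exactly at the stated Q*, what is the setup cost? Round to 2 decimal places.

Since Q* = (2DS/H)^½, squaring gives Q*²·H = 2DS.
S = Q²H / (2D) = 1,556² × 4 / (2 × 44,000) = 110.0516

£110.05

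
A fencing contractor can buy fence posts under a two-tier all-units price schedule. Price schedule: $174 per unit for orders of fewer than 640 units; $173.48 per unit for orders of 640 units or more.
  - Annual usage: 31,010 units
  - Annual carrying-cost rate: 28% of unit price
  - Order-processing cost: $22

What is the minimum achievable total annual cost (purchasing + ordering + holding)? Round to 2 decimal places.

$5,396,224.58

H₁ = 28%×$174 = $48.7200;  H₂ = 28%×$173.48 = $48.5744
EOQ₁ = √(2×31,010×22/48.7200) = 167.35  (< 640, feasible at tier 1)
EOQ₂ = √(2×31,010×22/48.5744) = 167.60  (< 640 → use Q = 640 at tier-2 price)
TC(tier 1 (EOQ₁), Q≈167.3) = $5,403,893.25
TC(tier 2, Q≈640.0) = $5,396,224.58
Minimum at tier 2: $5,396,224.58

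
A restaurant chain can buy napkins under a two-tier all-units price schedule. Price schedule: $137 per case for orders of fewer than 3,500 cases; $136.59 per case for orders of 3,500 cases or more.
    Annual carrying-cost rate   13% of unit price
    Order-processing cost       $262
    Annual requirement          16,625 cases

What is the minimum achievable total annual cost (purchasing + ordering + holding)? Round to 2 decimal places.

$2,290,081.00

H₁ = 13%×$137 = $17.8100;  H₂ = 13%×$136.59 = $17.7567
EOQ₁ = √(2×16,625×262/17.8100) = 699.38  (< 3,500, feasible at tier 1)
EOQ₂ = √(2×16,625×262/17.7567) = 700.43  (< 3,500 → use Q = 3,500 at tier-2 price)
TC(tier 1 (EOQ₁), Q≈699.4) = $2,290,081.00
TC(tier 2, Q≈3,500.0) = $2,303,127.48
Minimum at tier 1 (EOQ₁): $2,290,081.00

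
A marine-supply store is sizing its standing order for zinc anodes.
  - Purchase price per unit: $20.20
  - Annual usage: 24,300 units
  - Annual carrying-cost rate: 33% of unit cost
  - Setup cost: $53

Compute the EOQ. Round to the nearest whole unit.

622 units

Holding cost per unit per year: H = 33% × $20.2 = $6.6660
Optimal lot size Q* = (2 × 24,300 × $53 / $6.666)^½ ≈ 621.62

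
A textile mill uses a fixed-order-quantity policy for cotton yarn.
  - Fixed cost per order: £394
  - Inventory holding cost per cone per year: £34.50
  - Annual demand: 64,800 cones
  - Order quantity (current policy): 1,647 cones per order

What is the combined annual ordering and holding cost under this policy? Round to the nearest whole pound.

Orders/yr = 64,800/1,647 = 39.344; ordering cost = 39.344 × £394 = £15,501.64
Average inventory = 1,647/2 = 823.5; holding cost = 823.5 × £34.5 = £28,410.75
Total = £15,501.64 + £28,410.75 = £43,912.39

£43,912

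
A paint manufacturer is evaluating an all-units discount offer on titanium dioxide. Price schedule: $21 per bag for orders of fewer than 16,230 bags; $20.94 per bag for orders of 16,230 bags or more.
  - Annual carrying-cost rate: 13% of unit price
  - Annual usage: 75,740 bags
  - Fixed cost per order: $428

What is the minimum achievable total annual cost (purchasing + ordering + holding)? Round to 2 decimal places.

$1,603,843.96

H₁ = 13%×$21 = $2.7300;  H₂ = 13%×$20.94 = $2.7222
EOQ₁ = √(2×75,740×428/2.7300) = 4,873.24  (< 16,230, feasible at tier 1)
EOQ₂ = √(2×75,740×428/2.7222) = 4,880.22  (< 16,230 → use Q = 16,230 at tier-2 price)
TC(tier 1 (EOQ₁), Q≈4,873.2) = $1,603,843.96
TC(tier 2, Q≈16,230.0) = $1,610,083.59
Minimum at tier 1 (EOQ₁): $1,603,843.96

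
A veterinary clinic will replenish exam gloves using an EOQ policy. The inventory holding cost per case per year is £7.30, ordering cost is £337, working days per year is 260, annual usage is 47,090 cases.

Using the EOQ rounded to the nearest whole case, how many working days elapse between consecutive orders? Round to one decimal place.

11.5 days

2DS/H = 2·47,090·337/7.3 = 4,347,761.64
EOQ = √4,347,761.64 ≈ 2,085.13 → Q = 2,085 cases
Days between orders = 260 / (D/Q) = 260 / 22.585 ≈ 11.512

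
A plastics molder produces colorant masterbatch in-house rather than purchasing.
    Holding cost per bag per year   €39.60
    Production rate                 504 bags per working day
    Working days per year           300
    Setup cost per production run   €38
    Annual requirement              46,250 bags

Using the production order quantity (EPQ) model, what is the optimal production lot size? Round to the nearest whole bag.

Daily demand d = 46,250/300 = 154.167; p = 504; 1 − d/p = 0.69411
EPQ = √(2DS / (H(1 − d/p)))
    = √(2 × 46,250 × 38 / (39.6 × 0.69411)) ≈ 357.60

358 bags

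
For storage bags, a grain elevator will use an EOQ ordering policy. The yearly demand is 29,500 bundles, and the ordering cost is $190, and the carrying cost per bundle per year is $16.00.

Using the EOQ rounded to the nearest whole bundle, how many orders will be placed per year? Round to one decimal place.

35.2 orders per year

2DS/H = 2·29,500·190/16 = 700,625.00
EOQ = √700,625.00 ≈ 837.03 → Q = 837
Orders per year = D/Q = 29,500 / 837 = 35.245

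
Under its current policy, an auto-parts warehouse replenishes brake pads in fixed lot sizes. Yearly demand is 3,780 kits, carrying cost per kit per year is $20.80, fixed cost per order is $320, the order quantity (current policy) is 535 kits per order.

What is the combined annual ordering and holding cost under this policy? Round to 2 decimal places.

Orders/yr = 3,780/535 = 7.065; ordering cost = 7.065 × $320 = $2,260.93
Average inventory = 535/2 = 267.5; holding cost = 267.5 × $20.8 = $5,564.00
Total = $2,260.93 + $5,564.00 = $7,824.93

$7,824.93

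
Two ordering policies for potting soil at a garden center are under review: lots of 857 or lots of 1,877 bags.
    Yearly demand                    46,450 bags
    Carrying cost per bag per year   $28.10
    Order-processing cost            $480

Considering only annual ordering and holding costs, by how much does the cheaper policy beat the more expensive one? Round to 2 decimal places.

Annual cost at Q: ordering D·S/Q plus holding Q·H/2.
TC(857) = (46,450/857)×480 + (857/2)×28.1 = $38,057.19
TC(1,877) = (46,450/1,877)×480 + (1,877/2)×28.1 = $38,250.38
|ΔTC| = |$38,057.19 − $38,250.38| = $193.19

$193.19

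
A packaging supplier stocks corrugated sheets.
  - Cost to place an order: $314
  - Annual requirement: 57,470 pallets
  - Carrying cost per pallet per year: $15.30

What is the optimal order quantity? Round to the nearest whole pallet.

Q* = √(2·D·S / H) = √(2·57,470·314 / 15.3) = √2,358,899.3 ≈ 1,535.87

1,536 pallets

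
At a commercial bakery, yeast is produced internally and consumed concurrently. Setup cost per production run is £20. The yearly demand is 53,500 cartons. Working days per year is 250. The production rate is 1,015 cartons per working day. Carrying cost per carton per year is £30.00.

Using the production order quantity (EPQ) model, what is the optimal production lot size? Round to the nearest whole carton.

301 cartons

Daily demand d = 53,500/250 = 214.000; p = 1015; 1 − d/p = 0.78916
EPQ = √(2DS / (H(1 − d/p)))
    = √(2 × 53,500 × 20 / (30 × 0.78916)) ≈ 300.65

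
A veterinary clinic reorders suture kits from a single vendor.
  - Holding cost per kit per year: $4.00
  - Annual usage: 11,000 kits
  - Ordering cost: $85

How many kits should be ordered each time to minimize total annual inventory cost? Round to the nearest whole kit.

Q* = √(2·D·S / H) = √(2·11,000·85 / 4) = √467,500.0 ≈ 683.74

684 kits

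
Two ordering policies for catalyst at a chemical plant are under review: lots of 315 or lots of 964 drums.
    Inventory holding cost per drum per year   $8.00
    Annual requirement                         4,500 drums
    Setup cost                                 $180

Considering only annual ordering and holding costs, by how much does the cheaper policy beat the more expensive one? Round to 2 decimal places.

$864.82

Annual cost at Q: ordering D·S/Q plus holding Q·H/2.
TC(315) = (4,500/315)×180 + (315/2)×8 = $3,831.43
TC(964) = (4,500/964)×180 + (964/2)×8 = $4,696.25
|ΔTC| = |$3,831.43 − $4,696.25| = $864.82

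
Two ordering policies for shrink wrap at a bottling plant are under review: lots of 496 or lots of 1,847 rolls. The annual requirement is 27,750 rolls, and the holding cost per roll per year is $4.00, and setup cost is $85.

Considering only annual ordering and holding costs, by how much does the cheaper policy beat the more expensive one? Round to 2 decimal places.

$776.47

Annual cost at Q: ordering D·S/Q plus holding Q·H/2.
TC(496) = (27,750/496)×85 + (496/2)×4 = $5,747.54
TC(1,847) = (27,750/1,847)×85 + (1,847/2)×4 = $4,971.07
Cheaper: Q = 1,847.  Difference = $776.47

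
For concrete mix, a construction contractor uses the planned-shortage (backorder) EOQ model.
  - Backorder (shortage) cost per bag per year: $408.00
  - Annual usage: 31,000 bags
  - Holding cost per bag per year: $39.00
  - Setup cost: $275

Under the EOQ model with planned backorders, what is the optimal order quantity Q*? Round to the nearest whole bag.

Basic EOQ = √(2·31,000·275/39) = 661.195
Backorder adjustment √((H+b)/b) = √((39+408)/408) = 1.0467
Q* = 661.195 × 1.0467 ≈ 692.08

692 bags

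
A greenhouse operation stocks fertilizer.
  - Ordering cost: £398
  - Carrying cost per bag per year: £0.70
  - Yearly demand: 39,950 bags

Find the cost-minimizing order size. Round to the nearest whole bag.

6,740 bags

2DS/H = 2·39,950·398/0.7 = 45,428,857.14
EOQ = √45,428,857.14 ≈ 6,740.09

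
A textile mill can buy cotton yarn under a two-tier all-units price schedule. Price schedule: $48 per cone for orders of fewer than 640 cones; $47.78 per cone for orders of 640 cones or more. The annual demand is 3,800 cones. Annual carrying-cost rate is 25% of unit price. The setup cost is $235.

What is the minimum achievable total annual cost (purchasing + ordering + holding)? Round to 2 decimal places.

$186,781.71

H₁ = 25%×$48 = $12.0000;  H₂ = 25%×$47.78 = $11.9450
EOQ₁ = √(2×3,800×235/12.0000) = 385.79  (< 640, feasible at tier 1)
EOQ₂ = √(2×3,800×235/11.9450) = 386.68  (< 640 → use Q = 640 at tier-2 price)
TC(tier 1 (EOQ₁), Q≈385.8) = $187,029.47
TC(tier 2, Q≈640.0) = $186,781.71
Minimum at tier 2: $186,781.71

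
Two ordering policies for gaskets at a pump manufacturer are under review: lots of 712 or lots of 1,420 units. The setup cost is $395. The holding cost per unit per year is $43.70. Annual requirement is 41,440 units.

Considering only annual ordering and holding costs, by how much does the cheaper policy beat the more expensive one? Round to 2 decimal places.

$4,007.24

For each Q, cost = (D/Q)·S + (Q/2)·H.
TC(712) = (41,440/712)×395 + (712/2)×43.7 = $38,547.09
TC(1,420) = (41,440/1,420)×395 + (1,420/2)×43.7 = $42,554.32
Cheaper: Q = 712.  Difference = $4,007.24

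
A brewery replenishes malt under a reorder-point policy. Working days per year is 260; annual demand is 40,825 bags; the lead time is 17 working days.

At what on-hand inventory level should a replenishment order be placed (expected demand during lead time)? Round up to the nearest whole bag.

2,670 bags

Daily demand d = 40,825 / 260 = 157.019 bags/day
Demand during lead time = 157.019 × 17 = 2,669.33
Reorder point = 2,669.33 → round up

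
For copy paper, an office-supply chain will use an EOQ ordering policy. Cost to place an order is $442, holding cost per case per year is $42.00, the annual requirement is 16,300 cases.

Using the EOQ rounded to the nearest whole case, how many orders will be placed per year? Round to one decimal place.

EOQ = √(2DS/H) = √(2 × 16,300 × 442 / 42)
    = √(343,076.19) ≈ 585.73 → Q = 586
N = D/Q = 16,300/586 ≈ 27.816 orders/yr

27.8 orders per year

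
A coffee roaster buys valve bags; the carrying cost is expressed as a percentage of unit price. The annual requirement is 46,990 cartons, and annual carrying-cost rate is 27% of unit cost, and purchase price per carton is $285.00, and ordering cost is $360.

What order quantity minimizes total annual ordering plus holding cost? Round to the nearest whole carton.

663 cartons

Holding cost per carton per year: H = 27% × $285 = $76.9500
EOQ = √(2DS/H) = √(2 × 46,990 × 360 / 76.95)
    = √(439,672.51) ≈ 663.08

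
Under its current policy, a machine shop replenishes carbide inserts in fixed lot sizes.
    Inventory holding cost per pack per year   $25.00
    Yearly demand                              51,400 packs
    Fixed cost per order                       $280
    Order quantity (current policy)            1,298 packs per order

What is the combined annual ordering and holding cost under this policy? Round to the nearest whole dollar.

Ordering: D/Q × S = 51,400/1,298 × $280 = $11,087.83
Holding:  Q/2 × H = 1,298/2 × $25 = $16,225.00
Total = $11,087.83 + $16,225.00 = $27,312.83

$27,313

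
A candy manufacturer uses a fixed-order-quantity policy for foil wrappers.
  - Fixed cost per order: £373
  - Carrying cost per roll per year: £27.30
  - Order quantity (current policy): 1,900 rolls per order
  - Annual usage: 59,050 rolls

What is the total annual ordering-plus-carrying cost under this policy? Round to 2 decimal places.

Orders/yr = 59,050/1,900 = 31.079; ordering cost = 31.079 × £373 = £11,592.45
Average inventory = 1,900/2 = 950; holding cost = 950 × £27.3 = £25,935.00
Total = £11,592.45 + £25,935.00 = £37,527.45

£37,527.45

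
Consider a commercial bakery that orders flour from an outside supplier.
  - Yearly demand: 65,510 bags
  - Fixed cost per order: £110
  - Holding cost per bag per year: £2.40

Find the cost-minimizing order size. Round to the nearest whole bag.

2DS/H = 2·65,510·110/2.4 = 6,005,083.33
EOQ = √6,005,083.33 ≈ 2,450.53

2,451 bags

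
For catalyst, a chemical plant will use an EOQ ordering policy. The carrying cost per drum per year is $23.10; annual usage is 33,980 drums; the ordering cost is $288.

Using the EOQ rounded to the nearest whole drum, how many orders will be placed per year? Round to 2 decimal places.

36.93 orders per year

EOQ = √(2DS/H) = √(2 × 33,980 × 288 / 23.1)
    = √(847,293.51) ≈ 920.49 → Q = 920
N = D/Q = 33,980/920 ≈ 36.935 orders/yr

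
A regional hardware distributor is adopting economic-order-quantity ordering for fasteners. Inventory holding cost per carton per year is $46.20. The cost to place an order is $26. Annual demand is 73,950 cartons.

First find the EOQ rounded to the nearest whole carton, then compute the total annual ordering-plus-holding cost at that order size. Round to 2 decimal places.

2DS/H = 2·73,950·26/46.2 = 83,233.77
EOQ = √83,233.77 ≈ 288.50 → Q = 289 cartons
Annual ordering cost = (D/Q)·S = (73,950/289) × 26 = $6,652.94
Annual holding cost  = (Q/2)·H = (289/2) × 46.2 = $6,675.90
Total = $6,652.94 + $6,675.90 = $13,328.84

$13,328.84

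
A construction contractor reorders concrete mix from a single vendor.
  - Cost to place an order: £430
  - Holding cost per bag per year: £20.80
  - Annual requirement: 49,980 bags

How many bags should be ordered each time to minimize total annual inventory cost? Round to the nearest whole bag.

Q* = √(2·D·S / H) = √(2·49,980·430 / 20.8) = √2,066,480.8 ≈ 1,437.53

1,438 bags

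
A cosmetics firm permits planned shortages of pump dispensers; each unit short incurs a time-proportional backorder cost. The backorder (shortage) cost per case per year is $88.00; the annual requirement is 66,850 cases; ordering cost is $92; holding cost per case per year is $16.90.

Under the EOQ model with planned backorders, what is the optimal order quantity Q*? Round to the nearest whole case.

931 cases

Q* = √(2DS/H) · √((H + b)/b)
   = √(2 × 66,850 × 92 / 16.9) · √((16.9 + 88) / 88)
   = 853.132 × 1.0918 ≈ 931.46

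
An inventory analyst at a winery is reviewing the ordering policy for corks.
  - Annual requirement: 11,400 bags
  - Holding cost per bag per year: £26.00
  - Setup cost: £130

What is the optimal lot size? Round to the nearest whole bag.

Optimal lot size Q* = (2 × 11,400 × £130 / £26)^½ ≈ 337.64

338 bags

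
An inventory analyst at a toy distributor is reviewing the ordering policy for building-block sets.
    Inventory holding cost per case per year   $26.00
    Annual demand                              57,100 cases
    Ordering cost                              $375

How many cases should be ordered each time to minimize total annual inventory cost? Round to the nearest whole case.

1,283 cases

Q* = √(2·D·S / H) = √(2·57,100·375 / 26) = √1,647,115.4 ≈ 1,283.40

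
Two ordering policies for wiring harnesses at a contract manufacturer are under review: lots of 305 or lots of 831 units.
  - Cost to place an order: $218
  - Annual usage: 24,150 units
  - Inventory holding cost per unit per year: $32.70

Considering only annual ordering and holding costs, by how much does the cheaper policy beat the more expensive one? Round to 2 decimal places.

Annual cost at Q: ordering D·S/Q plus holding Q·H/2.
TC(305) = (24,150/305)×218 + (305/2)×32.7 = $22,248.06
TC(831) = (24,150/831)×218 + (831/2)×32.7 = $19,922.23
Cheaper: Q = 831.  Difference = $2,325.83

$2,325.83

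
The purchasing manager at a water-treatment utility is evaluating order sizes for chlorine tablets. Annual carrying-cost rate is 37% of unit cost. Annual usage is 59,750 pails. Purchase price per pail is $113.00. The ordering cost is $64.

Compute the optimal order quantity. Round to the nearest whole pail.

428 pails

H = i·C = 0.37 × $113 = $41.8100 per pail-year
Q* = √(2·D·S / H) = √(2·59,750·64 / 41.81) = √182,922.7 ≈ 427.69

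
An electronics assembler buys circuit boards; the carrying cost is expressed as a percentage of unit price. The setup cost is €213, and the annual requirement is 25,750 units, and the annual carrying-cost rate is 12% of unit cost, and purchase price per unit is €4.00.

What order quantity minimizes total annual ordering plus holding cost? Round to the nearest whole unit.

4,780 units

H = i·C = 0.12 × €4 = €0.4800 per unit-year
Q* = √(2·D·S / H) = √(2·25,750·213 / 0.48) = √22,853,125.0 ≈ 4,780.49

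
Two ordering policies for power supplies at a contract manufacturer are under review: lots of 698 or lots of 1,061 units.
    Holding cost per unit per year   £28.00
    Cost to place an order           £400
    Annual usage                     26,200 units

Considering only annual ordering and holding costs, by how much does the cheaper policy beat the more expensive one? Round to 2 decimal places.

£54.85

Annual cost at Q: ordering D·S/Q plus holding Q·H/2.
TC(698) = (26,200/698)×400 + (698/2)×28 = £24,786.33
TC(1,061) = (26,200/1,061)×400 + (1,061/2)×28 = £24,731.47
|ΔTC| = |£24,786.33 − £24,731.47| = £54.85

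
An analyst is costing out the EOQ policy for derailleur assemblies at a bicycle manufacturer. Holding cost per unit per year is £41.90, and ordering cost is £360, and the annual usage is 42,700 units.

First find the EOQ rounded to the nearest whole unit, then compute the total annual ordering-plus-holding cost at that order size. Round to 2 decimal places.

£35,891.14

Optimal lot size Q* = (2 × 42,700 × £360 / £41.9)^½ ≈ 856.59 → Q = 857 units
Orders/yr = 42,700/857 = 49.825; ordering cost = 49.825 × £360 = £17,936.99
Average inventory = 857/2 = 428.5; holding cost = 428.5 × £41.9 = £17,954.15
Total = £17,936.99 + £17,954.15 = £35,891.14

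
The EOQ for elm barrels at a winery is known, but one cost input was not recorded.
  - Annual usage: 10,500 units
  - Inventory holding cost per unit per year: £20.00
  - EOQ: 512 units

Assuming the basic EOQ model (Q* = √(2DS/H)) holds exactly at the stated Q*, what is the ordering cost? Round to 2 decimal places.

From Q* = √(2DS/H) ⇒ Q*² = 2DS/H.
S = Q²H / (2D) = 512² × 20 / (2 × 10,500) = 249.6610

£249.66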